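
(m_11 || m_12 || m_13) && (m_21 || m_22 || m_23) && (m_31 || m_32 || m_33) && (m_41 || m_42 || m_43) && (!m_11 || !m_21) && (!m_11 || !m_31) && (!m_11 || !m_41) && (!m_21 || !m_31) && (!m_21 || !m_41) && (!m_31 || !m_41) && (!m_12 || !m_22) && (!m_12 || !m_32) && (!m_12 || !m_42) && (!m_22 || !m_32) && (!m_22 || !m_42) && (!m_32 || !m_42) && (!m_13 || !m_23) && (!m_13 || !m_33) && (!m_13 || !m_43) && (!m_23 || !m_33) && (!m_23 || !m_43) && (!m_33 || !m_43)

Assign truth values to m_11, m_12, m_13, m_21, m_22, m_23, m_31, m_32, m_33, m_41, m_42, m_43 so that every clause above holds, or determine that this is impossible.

UNSATISFIABLE

Branch on m_11: set m_11 = false.
Branch on m_12: set m_12 = true.
The clause (!m_22) is unit, so m_22 = false.
The clause (!m_32) is unit, so m_32 = false.
The clause (!m_42) is unit, so m_42 = false.
Branch on m_21: set m_21 = true.
The clause (!m_31) is unit, so m_31 = false.
The clause (m_33) is unit, so m_33 = true.
The clause (!m_41) is unit, so m_41 = false.
The clause (m_43) is unit, so m_43 = true.
That conflicts with the unit clause (!m_43).
So m_21 must be the other value — set m_21 = false.
The clause (m_23) is unit, so m_23 = true.
The clause (!m_13) is unit, so m_13 = false.
The clause (!m_33) is unit, so m_33 = false.
The clause (m_31) is unit, so m_31 = true.
The clause (!m_41) is unit, so m_41 = false.
The clause (m_43) is unit, so m_43 = true.
That conflicts with the unit clause (!m_43).
Both values of m_21 lead to a conflict.
So m_12 must be the other value — set m_12 = false.
The clause (m_13) is unit, so m_13 = true.
The clause (!m_23) is unit, so m_23 = false.
The clause (!m_33) is unit, so m_33 = false.
The clause (!m_43) is unit, so m_43 = false.
Branch on m_21: set m_21 = true.
The clause (!m_31) is unit, so m_31 = false.
The clause (m_32) is unit, so m_32 = true.
The clause (!m_41) is unit, so m_41 = false.
The clause (m_42) is unit, so m_42 = true.
That conflicts with the unit clause (!m_42).
So m_21 must be the other value — set m_21 = false.
The clause (m_22) is unit, so m_22 = true.
The clause (!m_32) is unit, so m_32 = false.
The clause (m_31) is unit, so m_31 = true.
The clause (!m_41) is unit, so m_41 = false.
The clause (m_42) is unit, so m_42 = true.
That conflicts with the unit clause (!m_42).
Both values of m_21 lead to a conflict.
Both values of m_12 lead to a conflict.
So m_11 must be the other value — set m_11 = true.
The clause (!m_21) is unit, so m_21 = false.
The clause (!m_31) is unit, so m_31 = false.
The clause (!m_41) is unit, so m_41 = false.
Branch on m_22: set m_22 = true.
The clause (!m_12) is unit, so m_12 = false.
The clause (!m_32) is unit, so m_32 = false.
The clause (m_33) is unit, so m_33 = true.
The clause (!m_42) is unit, so m_42 = false.
The clause (m_43) is unit, so m_43 = true.
That conflicts with the unit clause (!m_43).
So m_22 must be the other value — set m_22 = false.
The clause (m_23) is unit, so m_23 = true.
The clause (!m_13) is unit, so m_13 = false.
The clause (!m_33) is unit, so m_33 = false.
The clause (m_32) is unit, so m_32 = true.
The clause (!m_12) is unit, so m_12 = false.
The clause (!m_42) is unit, so m_42 = false.
The clause (m_43) is unit, so m_43 = true.
That conflicts with the unit clause (!m_43).
Both values of m_22 lead to a conflict.
Both values of m_11 lead to a conflict.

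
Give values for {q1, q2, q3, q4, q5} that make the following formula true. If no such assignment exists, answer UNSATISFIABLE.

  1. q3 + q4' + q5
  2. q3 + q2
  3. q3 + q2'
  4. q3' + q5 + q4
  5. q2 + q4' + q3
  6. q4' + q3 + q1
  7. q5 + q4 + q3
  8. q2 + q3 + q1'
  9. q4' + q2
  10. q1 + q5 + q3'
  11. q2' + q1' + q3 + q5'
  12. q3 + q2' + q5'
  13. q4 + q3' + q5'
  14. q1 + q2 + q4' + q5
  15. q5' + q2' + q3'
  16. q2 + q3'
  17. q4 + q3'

Branch on q3: set q3 = 1.
The clause (q2) is unit, so q2 = 1.
The clause (q5') is unit, so q5 = 0.
The clause (q4) is unit, so q4 = 1.
The clause (q1) is unit, so q1 = 1.
All clauses are satisfied.

q1=1,  q2=1,  q3=1,  q4=1,  q5=0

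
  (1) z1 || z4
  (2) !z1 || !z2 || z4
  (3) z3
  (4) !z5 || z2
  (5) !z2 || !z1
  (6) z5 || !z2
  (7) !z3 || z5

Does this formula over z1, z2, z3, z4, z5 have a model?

Yes, satisfiable

(z3) alone gives z3 = true.
(z5) alone gives z5 = true.
(z2) alone gives z2 = true.
(!z1) alone gives z1 = false.
(z4) alone gives z4 = true.
All clauses are satisfied.
A satisfying assignment: z1: false; z2: true; z3: true; z4: true; z5: true.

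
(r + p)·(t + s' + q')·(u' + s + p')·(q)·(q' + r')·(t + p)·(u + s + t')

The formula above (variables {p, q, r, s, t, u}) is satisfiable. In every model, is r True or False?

False

Suppose r = 1.
Unit clause (q) forces q = 1.
That conflicts with the unit clause (q').
So every satisfying assignment has r = False.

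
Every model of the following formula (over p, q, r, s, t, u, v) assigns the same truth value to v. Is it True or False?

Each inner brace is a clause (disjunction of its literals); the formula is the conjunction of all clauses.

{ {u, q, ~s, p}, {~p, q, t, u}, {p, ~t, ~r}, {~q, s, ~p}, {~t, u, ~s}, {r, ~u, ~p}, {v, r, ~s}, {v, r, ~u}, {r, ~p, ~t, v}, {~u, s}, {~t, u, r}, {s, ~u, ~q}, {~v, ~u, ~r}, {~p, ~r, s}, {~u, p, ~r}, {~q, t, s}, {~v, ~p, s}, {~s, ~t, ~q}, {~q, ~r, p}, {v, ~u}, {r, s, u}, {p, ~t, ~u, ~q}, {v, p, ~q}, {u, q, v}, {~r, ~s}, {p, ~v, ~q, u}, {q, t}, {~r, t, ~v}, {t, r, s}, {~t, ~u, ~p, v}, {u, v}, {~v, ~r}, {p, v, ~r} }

True

Suppose v = 0.
The clause (~u) is unit, so u = 0.
That conflicts with the unit clause (u).
So every satisfying assignment has v = True.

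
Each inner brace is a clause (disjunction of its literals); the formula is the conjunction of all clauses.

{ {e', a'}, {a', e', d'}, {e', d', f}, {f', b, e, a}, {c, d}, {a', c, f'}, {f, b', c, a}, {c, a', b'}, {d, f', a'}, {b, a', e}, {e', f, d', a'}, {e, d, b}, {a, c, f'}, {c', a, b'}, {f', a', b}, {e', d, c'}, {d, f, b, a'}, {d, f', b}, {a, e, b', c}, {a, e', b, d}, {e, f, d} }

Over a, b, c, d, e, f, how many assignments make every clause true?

5

There are 2^6 = 64 truth assignments over (a, b, c, d, e, f).
Split on b. With b = 1, the clauses containing b are satisfied and b' drops from the rest; 2 of the 2^5 = 32 assignments to the other variables satisfy what remains.
With b = 0, by the same count on the reduced clause set, 3 assignments work.
(One model: a=F, b=F, c=F, d=T, e=F, f=F.)
Total: 2 + 3 = 5.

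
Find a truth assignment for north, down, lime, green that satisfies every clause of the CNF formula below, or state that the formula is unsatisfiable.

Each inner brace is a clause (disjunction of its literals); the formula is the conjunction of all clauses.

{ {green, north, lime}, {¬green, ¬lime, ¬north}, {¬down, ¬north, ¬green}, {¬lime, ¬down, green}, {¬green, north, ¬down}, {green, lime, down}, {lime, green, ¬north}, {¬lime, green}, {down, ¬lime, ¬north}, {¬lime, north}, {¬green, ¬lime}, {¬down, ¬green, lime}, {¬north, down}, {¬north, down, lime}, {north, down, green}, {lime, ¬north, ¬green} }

Case lime = False:
Case green = True:
(¬down) alone gives down = False.
(¬north) alone gives north = False.
This assignment satisfies each clause.

north=False,  down=False,  lime=False,  green=True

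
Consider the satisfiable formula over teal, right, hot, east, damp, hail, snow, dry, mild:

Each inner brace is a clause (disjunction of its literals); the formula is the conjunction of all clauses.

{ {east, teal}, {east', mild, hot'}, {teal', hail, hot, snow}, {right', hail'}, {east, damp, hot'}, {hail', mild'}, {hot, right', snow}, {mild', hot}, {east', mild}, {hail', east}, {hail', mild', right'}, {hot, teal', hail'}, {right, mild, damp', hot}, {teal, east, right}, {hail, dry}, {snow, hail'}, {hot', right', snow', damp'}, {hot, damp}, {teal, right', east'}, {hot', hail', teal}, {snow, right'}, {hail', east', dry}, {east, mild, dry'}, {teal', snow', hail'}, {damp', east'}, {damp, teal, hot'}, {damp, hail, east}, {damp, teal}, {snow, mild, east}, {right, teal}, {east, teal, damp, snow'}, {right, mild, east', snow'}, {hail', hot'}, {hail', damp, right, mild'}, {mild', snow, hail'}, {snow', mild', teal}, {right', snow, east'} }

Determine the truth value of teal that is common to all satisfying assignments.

True

Suppose teal = 0.
From the singleton clause (east), east = 1.
From the singleton clause (mild), mild = 1.
From the singleton clause (hail'), hail = 0.
From the singleton clause (hot), hot = 1.
From the singleton clause (dry), dry = 1.
From the singleton clause (right'), right = 0.
That conflicts with the unit clause (right).
So every satisfying assignment has teal = True.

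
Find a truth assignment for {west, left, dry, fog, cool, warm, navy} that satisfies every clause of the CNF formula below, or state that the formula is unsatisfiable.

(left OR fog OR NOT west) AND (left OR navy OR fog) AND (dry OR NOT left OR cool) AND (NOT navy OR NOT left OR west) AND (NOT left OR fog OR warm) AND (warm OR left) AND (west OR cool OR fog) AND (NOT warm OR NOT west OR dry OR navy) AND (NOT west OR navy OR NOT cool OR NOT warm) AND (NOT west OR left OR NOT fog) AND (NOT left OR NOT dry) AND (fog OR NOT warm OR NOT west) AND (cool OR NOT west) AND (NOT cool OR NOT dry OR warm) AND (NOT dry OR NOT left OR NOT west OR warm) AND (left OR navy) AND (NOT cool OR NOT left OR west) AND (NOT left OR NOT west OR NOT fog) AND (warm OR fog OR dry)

west=false,  left=false,  dry=true,  fog=false,  cool=true,  warm=true,  navy=true

Try warm = true.
Try left = false.
(navy) alone gives navy = true.
Try fog = false.
(NOT west) alone gives west = false.
(cool) alone gives cool = true.
Every clause is now satisfied; dry is unconstrained.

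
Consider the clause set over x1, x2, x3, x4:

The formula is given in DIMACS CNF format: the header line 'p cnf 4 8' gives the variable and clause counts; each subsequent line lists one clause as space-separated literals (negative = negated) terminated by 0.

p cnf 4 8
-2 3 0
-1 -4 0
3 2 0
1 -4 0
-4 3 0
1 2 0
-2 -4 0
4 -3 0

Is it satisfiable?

Try x2 = False.
The clause (x3) is unit, so x3 = True.
The clause (x1) is unit, so x1 = True.
The clause (¬x4) is unit, so x4 = False.
Now (x4) is unsatisfied and unit — conflict.
Backtrack on x2: now try x2 = True.
The clause (x3) is unit, so x3 = True.
The clause (¬x4) is unit, so x4 = False.
Now (x4) is unsatisfied and unit — conflict.
Both values of x2 lead to a conflict.
No assignment satisfies every clause.

Unsatisfiable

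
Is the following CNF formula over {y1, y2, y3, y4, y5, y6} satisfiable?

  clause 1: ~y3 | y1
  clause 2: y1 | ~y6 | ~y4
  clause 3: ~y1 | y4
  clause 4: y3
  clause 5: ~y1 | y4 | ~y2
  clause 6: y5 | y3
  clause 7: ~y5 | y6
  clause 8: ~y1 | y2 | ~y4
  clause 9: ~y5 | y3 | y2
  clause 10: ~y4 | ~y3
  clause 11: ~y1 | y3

No

Unit clause (y3) forces y3 = 1.
Unit clause (y1) forces y1 = 1.
Unit clause (y4) forces y4 = 1.
But (~y4) is also a unit clause — contradiction.
No assignment satisfies every clause.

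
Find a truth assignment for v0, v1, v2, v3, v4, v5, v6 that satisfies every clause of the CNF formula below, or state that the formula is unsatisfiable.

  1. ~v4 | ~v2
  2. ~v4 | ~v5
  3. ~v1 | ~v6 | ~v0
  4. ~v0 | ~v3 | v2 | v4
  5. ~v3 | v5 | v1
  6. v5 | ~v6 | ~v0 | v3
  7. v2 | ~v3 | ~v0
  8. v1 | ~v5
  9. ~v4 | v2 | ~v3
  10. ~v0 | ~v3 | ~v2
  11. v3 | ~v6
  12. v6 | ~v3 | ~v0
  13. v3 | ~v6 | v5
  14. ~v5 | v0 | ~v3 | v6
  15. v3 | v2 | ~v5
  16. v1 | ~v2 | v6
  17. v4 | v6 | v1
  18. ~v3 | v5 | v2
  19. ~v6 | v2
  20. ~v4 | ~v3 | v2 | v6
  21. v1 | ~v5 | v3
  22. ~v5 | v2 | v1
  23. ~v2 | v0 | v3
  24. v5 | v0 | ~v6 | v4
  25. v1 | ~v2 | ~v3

v0: 1, v1: 0, v2: 0, v3: 0, v4: 1, v5: 0, v6: 0

Try v4 = 1.
From the singleton clause (~v2), v2 = 0.
From the singleton clause (~v5), v5 = 0.
From the singleton clause (~v3), v3 = 0.
From the singleton clause (~v6), v6 = 0.
Every clause is now satisfied; v0, v1 are unconstrained.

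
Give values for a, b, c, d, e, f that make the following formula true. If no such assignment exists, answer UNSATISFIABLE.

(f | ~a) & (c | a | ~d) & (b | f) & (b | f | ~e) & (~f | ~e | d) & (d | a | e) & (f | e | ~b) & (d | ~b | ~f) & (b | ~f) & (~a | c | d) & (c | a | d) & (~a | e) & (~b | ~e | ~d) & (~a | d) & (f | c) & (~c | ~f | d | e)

Case f = 0:
From the singleton clause (~a), a = 0.
From the singleton clause (b), b = 1.
From the singleton clause (e), e = 1.
From the singleton clause (~d), d = 0.
From the singleton clause (c), c = 1.
Every clause now holds.

a ↦ 0; b ↦ 1; c ↦ 1; d ↦ 0; e ↦ 1; f ↦ 0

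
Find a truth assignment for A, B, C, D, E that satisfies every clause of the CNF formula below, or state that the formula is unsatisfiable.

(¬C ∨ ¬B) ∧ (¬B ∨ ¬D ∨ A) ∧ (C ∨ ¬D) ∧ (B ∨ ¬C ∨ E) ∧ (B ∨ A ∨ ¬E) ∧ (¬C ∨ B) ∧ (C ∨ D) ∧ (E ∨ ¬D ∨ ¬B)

UNSATISFIABLE

Branch on C: set C = False.
From the singleton clause (¬D), D = False.
That conflicts with the unit clause (D).
Undo C and try C = True.
From the singleton clause (¬B), B = False.
That conflicts with the unit clause (B).
Neither C = True nor C = False works.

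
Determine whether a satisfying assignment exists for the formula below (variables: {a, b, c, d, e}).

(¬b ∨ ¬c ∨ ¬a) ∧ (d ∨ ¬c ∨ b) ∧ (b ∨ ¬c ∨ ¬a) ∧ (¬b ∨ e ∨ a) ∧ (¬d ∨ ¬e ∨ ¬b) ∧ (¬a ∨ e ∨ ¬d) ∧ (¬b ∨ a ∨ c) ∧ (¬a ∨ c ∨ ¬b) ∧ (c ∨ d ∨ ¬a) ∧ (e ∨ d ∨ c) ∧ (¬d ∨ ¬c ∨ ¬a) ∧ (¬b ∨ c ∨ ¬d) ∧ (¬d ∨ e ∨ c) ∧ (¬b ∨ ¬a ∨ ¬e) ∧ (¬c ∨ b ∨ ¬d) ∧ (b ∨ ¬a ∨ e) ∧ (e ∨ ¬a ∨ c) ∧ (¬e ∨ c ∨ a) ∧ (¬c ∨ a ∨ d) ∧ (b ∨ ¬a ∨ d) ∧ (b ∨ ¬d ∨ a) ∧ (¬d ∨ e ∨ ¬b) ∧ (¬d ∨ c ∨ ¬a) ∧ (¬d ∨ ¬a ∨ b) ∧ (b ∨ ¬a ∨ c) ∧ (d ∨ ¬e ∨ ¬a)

Suppose b = False.
Suppose d = True.
From the singleton clause (¬c), c = False.
From the singleton clause (e), e = True.
From the singleton clause (a), a = True.
Now (¬a) is unsatisfied and unit — conflict.
That branch fails; take d = False instead.
From the singleton clause (¬c), c = False.
From the singleton clause (¬a), a = False.
From the singleton clause (e), e = True.
Now (¬e) is unsatisfied and unit — conflict.
Either choice for d ends in contradiction.
That branch fails; take b = True instead.
Suppose c = False.
From the singleton clause (a), a = True.
Now (¬a) is unsatisfied and unit — conflict.
That branch fails; take c = True instead.
From the singleton clause (¬a), a = False.
From the singleton clause (e), e = True.
From the singleton clause (¬d), d = False.
Now (d) is unsatisfied and unit — conflict.
Either choice for c ends in contradiction.
Either choice for b ends in contradiction.
No assignment satisfies every clause.

No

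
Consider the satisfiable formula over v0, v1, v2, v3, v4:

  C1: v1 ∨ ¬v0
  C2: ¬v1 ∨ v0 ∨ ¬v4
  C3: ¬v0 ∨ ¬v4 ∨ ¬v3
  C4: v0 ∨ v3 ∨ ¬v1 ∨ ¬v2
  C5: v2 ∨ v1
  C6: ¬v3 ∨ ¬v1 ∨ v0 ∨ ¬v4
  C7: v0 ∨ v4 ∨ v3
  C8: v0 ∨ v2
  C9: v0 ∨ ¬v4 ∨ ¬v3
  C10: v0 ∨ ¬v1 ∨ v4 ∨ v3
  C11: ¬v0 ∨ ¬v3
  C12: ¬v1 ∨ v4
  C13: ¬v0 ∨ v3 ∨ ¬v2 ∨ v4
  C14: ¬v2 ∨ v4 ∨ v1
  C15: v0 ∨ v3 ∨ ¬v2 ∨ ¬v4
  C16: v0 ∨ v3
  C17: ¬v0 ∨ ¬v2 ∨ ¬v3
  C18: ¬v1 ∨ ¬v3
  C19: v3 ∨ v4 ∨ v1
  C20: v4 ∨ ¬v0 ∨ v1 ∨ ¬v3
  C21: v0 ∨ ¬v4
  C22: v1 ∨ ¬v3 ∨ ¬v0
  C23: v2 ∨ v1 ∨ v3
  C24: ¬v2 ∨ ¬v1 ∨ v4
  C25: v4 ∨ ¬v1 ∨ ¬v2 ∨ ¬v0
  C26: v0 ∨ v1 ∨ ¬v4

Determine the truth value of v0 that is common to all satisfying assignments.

True

Suppose v0 = False.
(v2) alone gives v2 = True.
(v3) alone gives v3 = True.
(¬v4) alone gives v4 = False.
(¬v1) alone gives v1 = False.
But (v1) is also a unit clause — contradiction.
So every satisfying assignment has v0 = True.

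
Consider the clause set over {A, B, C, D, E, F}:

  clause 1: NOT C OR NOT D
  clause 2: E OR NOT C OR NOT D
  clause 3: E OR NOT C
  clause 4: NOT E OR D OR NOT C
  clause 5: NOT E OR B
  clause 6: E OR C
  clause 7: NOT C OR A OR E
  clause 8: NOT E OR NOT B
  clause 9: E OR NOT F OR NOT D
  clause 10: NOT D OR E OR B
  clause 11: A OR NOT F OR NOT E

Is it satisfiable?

No, unsatisfiable

Try C = false.
(E) alone gives E = true.
(B) alone gives B = true.
Now (NOT B) is unsatisfied and unit — conflict.
Backtrack on C: now try C = true.
(NOT D) alone gives D = false.
(E) alone gives E = true.
Now (NOT E) is unsatisfied and unit — conflict.
Either choice for C ends in contradiction.
No assignment satisfies every clause.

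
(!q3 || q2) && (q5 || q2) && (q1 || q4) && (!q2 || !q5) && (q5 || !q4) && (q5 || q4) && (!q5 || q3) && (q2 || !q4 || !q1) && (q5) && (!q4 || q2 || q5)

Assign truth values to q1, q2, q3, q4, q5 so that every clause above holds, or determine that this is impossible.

UNSATISFIABLE

The clause (q5) is unit, so q5 = true.
The clause (!q2) is unit, so q2 = false.
The clause (!q3) is unit, so q3 = false.
That conflicts with the unit clause (q3).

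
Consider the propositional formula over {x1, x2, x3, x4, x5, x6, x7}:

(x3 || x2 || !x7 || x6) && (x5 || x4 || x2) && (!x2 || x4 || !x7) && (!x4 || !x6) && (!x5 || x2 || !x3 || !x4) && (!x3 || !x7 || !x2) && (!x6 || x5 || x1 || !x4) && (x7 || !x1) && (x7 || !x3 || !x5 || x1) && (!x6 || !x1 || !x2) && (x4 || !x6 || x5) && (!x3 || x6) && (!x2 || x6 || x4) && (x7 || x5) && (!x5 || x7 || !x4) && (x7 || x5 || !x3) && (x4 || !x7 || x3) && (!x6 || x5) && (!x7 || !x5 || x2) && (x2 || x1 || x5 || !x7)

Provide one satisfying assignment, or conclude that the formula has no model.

Branch on x4: set x4 = false.
Branch on x5: set x5 = true.
Branch on x2: set x2 = false.
Unit clause (!x7) forces x7 = false.
Unit clause (!x1) forces x1 = false.
Unit clause (!x3) forces x3 = false.
No clause remains; x6 is free.

x1: false,  x2: false,  x3: false,  x4: false,  x5: true,  x6: true,  x7: false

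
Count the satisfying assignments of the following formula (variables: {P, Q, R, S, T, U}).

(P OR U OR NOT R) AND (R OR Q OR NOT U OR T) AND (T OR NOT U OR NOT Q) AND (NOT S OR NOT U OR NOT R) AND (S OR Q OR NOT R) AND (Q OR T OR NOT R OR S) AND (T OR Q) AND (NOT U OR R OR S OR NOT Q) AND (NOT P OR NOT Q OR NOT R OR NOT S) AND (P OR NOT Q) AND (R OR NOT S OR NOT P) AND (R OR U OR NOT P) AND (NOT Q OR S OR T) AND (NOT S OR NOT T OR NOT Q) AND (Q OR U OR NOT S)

There are 2^6 = 64 truth assignments over (P, Q, R, S, T, U).
Split on R. With R = true, the clauses containing R are satisfied and NOT R drops from the rest; 2 of the 2^5 = 32 assignments to the other variables satisfy what remains.
With R = false, by the same count on the reduced clause set, 4 assignments work.
(One model: P=F, Q=F, R=F, S=F, T=T, U=F.)
Total: 2 + 4 = 6.

6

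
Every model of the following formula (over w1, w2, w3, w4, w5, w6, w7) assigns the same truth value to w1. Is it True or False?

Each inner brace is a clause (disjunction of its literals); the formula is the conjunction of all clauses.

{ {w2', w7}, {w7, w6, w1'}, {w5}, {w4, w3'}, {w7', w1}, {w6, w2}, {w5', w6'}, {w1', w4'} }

True

Suppose w1 = 0.
(w5) alone gives w5 = 1.
(w7') alone gives w7 = 0.
(w2') alone gives w2 = 0.
(w6) alone gives w6 = 1.
That conflicts with the unit clause (w6').
So every satisfying assignment has w1 = True.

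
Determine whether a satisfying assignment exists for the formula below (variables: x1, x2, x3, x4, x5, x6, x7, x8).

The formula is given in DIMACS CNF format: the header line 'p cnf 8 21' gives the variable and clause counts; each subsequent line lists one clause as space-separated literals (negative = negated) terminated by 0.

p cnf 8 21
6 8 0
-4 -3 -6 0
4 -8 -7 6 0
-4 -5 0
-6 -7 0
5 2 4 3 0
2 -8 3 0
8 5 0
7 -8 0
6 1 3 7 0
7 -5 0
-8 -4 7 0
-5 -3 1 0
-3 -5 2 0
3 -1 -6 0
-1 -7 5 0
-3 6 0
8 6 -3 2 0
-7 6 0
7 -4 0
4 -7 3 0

No

Branch on x6: set x6 = True.
From the singleton clause (¬x7), x7 = False.
From the singleton clause (¬x8), x8 = False.
From the singleton clause (x5), x5 = True.
Now (¬x5) is unsatisfied and unit — conflict.
That branch fails; take x6 = False instead.
From the singleton clause (x8), x8 = True.
From the singleton clause (x7), x7 = True.
Now (¬x7) is unsatisfied and unit — conflict.
Both values of x6 lead to a conflict.
No assignment satisfies every clause.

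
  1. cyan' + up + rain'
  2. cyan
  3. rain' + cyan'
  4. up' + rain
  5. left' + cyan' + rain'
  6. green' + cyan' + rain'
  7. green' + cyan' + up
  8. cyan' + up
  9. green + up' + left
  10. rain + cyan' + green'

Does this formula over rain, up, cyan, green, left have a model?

The clause (cyan) is unit, so cyan = 1.
The clause (rain') is unit, so rain = 0.
The clause (up') is unit, so up = 0.
Now (up) is unsatisfied and unit — conflict.
No assignment satisfies every clause.

No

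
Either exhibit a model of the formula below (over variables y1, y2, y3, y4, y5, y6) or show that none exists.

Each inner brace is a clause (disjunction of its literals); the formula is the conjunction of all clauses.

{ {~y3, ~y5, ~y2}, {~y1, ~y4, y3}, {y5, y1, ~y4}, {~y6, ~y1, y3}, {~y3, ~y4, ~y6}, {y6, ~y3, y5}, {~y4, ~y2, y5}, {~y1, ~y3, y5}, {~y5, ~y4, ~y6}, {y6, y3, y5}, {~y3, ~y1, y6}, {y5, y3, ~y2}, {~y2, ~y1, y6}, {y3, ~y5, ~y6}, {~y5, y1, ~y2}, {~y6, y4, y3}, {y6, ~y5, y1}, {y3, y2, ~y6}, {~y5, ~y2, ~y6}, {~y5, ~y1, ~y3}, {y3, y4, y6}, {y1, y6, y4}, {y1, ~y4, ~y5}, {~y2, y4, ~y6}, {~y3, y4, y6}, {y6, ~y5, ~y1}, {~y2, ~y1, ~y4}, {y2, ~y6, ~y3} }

UNSATISFIABLE

Case y3 = 0:
Case y1 = 0:
Case y5 = 1:
(~y6) alone gives y6 = 0.
Now (y6) is unsatisfied and unit — conflict.
So y5 must be the other value — set y5 = 0.
(~y4) alone gives y4 = 0.
(y6) alone gives y6 = 1.
Now (~y6) is unsatisfied and unit — conflict.
Neither y5 = 1 nor y5 = 0 works.
So y1 must be the other value — set y1 = 1.
(~y4) alone gives y4 = 0.
(~y6) alone gives y6 = 0.
Now (y6) is unsatisfied and unit — conflict.
Neither y1 = 1 nor y1 = 0 works.
So y3 must be the other value — set y3 = 1.
Case y5 = 0:
(y6) alone gives y6 = 1.
(~y4) alone gives y4 = 0.
(~y1) alone gives y1 = 0.
(~y2) alone gives y2 = 0.
Now (y2) is unsatisfied and unit — conflict.
So y5 must be the other value — set y5 = 1.
(~y2) alone gives y2 = 0.
(~y1) alone gives y1 = 0.
(y6) alone gives y6 = 1.
Now (~y6) is unsatisfied and unit — conflict.
Neither y5 = 1 nor y5 = 0 works.
Neither y3 = 1 nor y3 = 0 works.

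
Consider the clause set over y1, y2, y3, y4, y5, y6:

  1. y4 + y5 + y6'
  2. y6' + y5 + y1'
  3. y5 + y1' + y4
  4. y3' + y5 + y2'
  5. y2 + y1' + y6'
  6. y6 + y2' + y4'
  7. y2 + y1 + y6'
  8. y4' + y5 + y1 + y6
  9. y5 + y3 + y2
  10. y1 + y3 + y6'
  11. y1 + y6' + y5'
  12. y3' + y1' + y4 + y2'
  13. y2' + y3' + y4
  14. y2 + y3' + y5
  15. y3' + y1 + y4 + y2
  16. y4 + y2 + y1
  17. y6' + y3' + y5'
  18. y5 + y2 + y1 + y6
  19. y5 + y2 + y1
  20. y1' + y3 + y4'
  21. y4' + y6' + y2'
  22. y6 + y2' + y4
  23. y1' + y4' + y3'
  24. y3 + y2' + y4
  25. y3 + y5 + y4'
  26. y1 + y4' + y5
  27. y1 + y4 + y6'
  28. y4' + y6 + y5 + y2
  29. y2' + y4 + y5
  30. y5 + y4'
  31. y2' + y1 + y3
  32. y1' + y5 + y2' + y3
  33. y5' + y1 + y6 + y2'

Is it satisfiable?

Case y5 = 1:
Case y1 = 1:
Case y2 = 0:
(y6') alone gives y6 = 0.
Case y3 = 0:
(y4') alone gives y4 = 0.
This assignment satisfies each clause.
A satisfying assignment: y1=1, y2=0, y3=0, y4=0, y5=1, y6=0.

Yes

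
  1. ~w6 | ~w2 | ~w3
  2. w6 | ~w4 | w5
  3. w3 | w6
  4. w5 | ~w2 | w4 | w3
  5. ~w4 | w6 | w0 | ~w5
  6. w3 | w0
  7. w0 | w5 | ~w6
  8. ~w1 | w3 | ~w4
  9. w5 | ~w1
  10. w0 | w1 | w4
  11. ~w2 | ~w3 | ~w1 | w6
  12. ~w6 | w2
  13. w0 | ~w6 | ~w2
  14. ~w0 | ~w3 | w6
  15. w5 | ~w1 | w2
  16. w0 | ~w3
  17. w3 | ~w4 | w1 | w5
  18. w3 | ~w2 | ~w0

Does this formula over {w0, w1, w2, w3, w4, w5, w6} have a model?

Suppose w3 = 1.
Unit clause (w0) forces w0 = 1.
Unit clause (w6) forces w6 = 1.
Unit clause (~w2) forces w2 = 0.
That conflicts with the unit clause (w2).
Backtrack on w3: now try w3 = 0.
Unit clause (w6) forces w6 = 1.
Unit clause (w0) forces w0 = 1.
Unit clause (w2) forces w2 = 1.
That conflicts with the unit clause (~w2).
Both values of w3 lead to a conflict.
No assignment satisfies every clause.

No, unsatisfiable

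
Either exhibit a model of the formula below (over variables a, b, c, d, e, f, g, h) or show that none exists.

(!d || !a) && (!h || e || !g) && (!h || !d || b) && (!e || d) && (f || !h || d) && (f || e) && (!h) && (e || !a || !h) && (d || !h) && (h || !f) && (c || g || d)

a ↦ false,  b ↦ false,  c ↦ true,  d ↦ true,  e ↦ true,  f ↦ false,  g ↦ false,  h ↦ false

Unit clause (!h) forces h = false.
Unit clause (!f) forces f = false.
Unit clause (e) forces e = true.
Unit clause (d) forces d = true.
Unit clause (!a) forces a = false.
No clause remains; b, c, g are free.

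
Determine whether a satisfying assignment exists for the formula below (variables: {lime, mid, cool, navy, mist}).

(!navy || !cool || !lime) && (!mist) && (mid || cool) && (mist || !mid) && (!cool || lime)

From the singleton clause (!mist), mist = false.
From the singleton clause (!mid), mid = false.
From the singleton clause (cool), cool = true.
From the singleton clause (lime), lime = true.
From the singleton clause (!navy), navy = false.
This assignment satisfies each clause.
A satisfying assignment: lime=true; mid=false; cool=true; navy=false; mist=false.

Satisfiable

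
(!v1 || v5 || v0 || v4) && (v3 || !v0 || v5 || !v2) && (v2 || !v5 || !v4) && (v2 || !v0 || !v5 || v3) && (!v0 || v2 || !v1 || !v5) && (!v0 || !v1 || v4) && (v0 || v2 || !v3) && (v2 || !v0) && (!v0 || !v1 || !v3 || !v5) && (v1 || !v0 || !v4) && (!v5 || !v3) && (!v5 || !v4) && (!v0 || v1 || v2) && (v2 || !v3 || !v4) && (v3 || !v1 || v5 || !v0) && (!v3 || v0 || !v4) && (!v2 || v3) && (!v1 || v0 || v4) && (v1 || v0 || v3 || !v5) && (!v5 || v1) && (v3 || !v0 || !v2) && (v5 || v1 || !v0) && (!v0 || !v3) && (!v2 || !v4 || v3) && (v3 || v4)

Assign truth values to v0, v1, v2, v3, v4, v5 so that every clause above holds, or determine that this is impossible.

Case v2 = false:
The clause (!v0) is unit, so v0 = false.
The clause (!v3) is unit, so v3 = false.
The clause (v4) is unit, so v4 = true.
The clause (!v5) is unit, so v5 = false.
All clauses hold; v1 can take either value.

v0 ↦ false; v1 ↦ false; v2 ↦ false; v3 ↦ false; v4 ↦ true; v5 ↦ false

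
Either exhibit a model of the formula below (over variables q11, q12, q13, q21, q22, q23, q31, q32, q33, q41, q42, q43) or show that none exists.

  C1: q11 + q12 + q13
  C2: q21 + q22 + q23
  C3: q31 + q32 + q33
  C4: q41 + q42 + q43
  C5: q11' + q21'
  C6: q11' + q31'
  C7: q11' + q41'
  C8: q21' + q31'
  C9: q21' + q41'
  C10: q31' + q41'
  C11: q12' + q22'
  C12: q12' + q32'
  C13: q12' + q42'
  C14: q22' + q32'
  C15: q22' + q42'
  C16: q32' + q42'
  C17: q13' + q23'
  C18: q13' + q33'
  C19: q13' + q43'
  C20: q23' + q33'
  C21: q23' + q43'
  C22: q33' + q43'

Case q11 = 0:
Case q12 = 1:
(q22') alone gives q22 = 0.
(q32') alone gives q32 = 0.
(q42') alone gives q42 = 0.
Case q21 = 1:
(q31') alone gives q31 = 0.
(q33) alone gives q33 = 1.
(q41') alone gives q41 = 0.
(q43) alone gives q43 = 1.
Now (q43') is unsatisfied and unit — conflict.
Backtrack on q21: now try q21 = 0.
(q23) alone gives q23 = 1.
(q13') alone gives q13 = 0.
(q33') alone gives q33 = 0.
(q31) alone gives q31 = 1.
(q41') alone gives q41 = 0.
(q43) alone gives q43 = 1.
Now (q43') is unsatisfied and unit — conflict.
Neither q21 = 1 nor q21 = 0 works.
Backtrack on q12: now try q12 = 0.
(q13) alone gives q13 = 1.
(q23') alone gives q23 = 0.
(q33') alone gives q33 = 0.
(q43') alone gives q43 = 0.
Case q21 = 1:
(q31') alone gives q31 = 0.
(q32) alone gives q32 = 1.
(q41') alone gives q41 = 0.
(q42) alone gives q42 = 1.
Now (q42') is unsatisfied and unit — conflict.
Backtrack on q21: now try q21 = 0.
(q22) alone gives q22 = 1.
(q32') alone gives q32 = 0.
(q31) alone gives q31 = 1.
(q41') alone gives q41 = 0.
(q42) alone gives q42 = 1.
Now (q42') is unsatisfied and unit — conflict.
Neither q21 = 1 nor q21 = 0 works.
Neither q12 = 1 nor q12 = 0 works.
Backtrack on q11: now try q11 = 1.
(q21') alone gives q21 = 0.
(q31') alone gives q31 = 0.
(q41') alone gives q41 = 0.
Case q22 = 1:
(q12') alone gives q12 = 0.
(q32') alone gives q32 = 0.
(q33) alone gives q33 = 1.
(q42') alone gives q42 = 0.
(q43) alone gives q43 = 1.
Now (q43') is unsatisfied and unit — conflict.
Backtrack on q22: now try q22 = 0.
(q23) alone gives q23 = 1.
(q13') alone gives q13 = 0.
(q33') alone gives q33 = 0.
(q32) alone gives q32 = 1.
(q12') alone gives q12 = 0.
(q42') alone gives q42 = 0.
(q43) alone gives q43 = 1.
Now (q43') is unsatisfied and unit — conflict.
Neither q22 = 1 nor q22 = 0 works.
Neither q11 = 1 nor q11 = 0 works.

UNSATISFIABLE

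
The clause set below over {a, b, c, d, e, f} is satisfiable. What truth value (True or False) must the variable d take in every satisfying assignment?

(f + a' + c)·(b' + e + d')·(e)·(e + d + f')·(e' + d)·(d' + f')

True

Suppose d = 0.
From the singleton clause (e), e = 1.
Now (e') is unsatisfied and unit — conflict.
So every satisfying assignment has d = True.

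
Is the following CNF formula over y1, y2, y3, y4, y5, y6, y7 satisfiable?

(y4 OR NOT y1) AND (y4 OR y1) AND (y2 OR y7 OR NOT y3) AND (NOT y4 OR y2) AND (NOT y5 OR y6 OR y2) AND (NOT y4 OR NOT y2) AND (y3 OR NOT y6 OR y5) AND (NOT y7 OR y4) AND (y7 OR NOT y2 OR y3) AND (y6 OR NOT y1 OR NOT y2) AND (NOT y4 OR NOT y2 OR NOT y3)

Branch on y4: set y4 = true.
From the singleton clause (y2), y2 = true.
But (NOT y2) is also a unit clause — contradiction.
Backtrack on y4: now try y4 = false.
From the singleton clause (NOT y1), y1 = false.
But (y1) is also a unit clause — contradiction.
Neither y4 = true nor y4 = false works.
No assignment satisfies every clause.

No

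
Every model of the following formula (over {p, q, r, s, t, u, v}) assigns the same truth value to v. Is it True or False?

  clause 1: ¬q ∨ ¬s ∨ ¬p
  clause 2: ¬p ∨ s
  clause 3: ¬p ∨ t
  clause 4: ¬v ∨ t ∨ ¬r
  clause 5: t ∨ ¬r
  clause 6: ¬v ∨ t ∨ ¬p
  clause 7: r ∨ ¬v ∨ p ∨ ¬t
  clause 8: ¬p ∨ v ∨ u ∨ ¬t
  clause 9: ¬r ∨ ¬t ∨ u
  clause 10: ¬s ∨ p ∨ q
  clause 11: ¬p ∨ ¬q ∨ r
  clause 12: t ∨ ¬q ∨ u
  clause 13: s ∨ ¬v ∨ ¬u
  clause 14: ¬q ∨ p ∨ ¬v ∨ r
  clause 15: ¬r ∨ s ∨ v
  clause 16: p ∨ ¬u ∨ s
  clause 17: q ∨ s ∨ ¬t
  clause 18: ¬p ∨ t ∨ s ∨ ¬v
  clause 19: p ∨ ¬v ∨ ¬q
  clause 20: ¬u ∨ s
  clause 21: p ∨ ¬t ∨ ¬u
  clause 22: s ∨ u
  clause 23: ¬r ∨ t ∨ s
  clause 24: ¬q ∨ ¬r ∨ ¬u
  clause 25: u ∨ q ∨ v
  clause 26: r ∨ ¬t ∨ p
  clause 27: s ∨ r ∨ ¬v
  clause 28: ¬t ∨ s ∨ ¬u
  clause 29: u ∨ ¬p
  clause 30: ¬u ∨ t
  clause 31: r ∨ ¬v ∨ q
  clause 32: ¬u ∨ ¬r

False

Suppose v = True.
Suppose p = False.
From the singleton clause (¬q), q = False.
From the singleton clause (¬s), s = False.
From the singleton clause (¬u), u = False.
But (u) is also a unit clause — contradiction.
Undo p and try p = True.
From the singleton clause (s), s = True.
From the singleton clause (¬q), q = False.
From the singleton clause (t), t = True.
From the singleton clause (u), u = True.
From the singleton clause (r), r = True.
But (¬r) is also a unit clause — contradiction.
Both values of p lead to a conflict.
So every satisfying assignment has v = False.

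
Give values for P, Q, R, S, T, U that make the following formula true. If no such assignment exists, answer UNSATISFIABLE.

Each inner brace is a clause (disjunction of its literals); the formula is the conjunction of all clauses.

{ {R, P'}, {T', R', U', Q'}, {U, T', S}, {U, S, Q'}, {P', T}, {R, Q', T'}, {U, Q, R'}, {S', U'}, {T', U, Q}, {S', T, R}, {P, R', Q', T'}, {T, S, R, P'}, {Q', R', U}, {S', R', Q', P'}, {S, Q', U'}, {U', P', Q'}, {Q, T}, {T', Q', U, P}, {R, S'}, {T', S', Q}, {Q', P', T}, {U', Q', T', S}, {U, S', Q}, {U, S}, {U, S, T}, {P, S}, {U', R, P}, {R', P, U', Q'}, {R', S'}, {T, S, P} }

P=1; Q=0; R=1; S=0; T=1; U=1

Suppose R = 1.
From the singleton clause (S'), S = 0.
From the singleton clause (U), U = 1.
From the singleton clause (Q'), Q = 0.
From the singleton clause (T), T = 1.
From the singleton clause (P), P = 1.
This assignment satisfies each clause.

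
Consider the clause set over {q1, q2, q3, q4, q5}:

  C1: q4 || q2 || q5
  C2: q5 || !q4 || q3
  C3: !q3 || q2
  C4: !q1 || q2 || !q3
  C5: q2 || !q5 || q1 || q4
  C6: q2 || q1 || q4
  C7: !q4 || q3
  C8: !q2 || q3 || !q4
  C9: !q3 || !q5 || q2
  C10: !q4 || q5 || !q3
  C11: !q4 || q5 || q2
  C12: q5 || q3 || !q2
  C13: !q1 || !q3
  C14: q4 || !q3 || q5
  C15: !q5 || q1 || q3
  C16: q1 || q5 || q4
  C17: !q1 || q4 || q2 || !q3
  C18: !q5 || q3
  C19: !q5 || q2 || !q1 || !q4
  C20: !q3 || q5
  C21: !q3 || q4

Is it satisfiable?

Yes, satisfiable

Suppose q3 = true.
The clause (q2) is unit, so q2 = true.
The clause (!q1) is unit, so q1 = false.
The clause (q5) is unit, so q5 = true.
The clause (q4) is unit, so q4 = true.
All clauses are satisfied.
A satisfying assignment: q1=false; q2=true; q3=true; q4=true; q5=true.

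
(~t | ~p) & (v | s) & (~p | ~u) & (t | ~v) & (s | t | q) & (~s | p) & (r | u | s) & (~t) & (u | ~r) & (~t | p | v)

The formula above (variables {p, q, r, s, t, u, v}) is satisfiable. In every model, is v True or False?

False

Suppose v = 1.
From the singleton clause (t), t = 1.
That conflicts with the unit clause (~t).
So every satisfying assignment has v = False.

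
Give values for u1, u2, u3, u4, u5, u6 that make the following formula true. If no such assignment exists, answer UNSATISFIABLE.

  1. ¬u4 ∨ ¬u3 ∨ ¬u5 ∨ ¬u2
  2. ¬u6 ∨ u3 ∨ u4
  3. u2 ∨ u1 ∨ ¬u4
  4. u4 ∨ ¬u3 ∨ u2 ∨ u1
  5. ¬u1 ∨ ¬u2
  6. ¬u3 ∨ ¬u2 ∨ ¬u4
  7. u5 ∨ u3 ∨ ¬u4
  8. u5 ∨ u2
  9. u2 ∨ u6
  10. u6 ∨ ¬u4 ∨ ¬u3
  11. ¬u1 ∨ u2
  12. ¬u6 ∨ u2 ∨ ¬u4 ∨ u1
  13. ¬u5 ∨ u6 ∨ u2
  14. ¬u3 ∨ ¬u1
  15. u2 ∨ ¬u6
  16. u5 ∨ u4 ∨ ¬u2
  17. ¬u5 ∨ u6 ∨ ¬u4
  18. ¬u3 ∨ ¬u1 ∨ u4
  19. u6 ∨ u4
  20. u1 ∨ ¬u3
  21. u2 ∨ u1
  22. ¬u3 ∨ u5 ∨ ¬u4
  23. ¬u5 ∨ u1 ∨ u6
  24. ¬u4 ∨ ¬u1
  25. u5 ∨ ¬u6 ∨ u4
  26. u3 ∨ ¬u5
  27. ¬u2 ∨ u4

Branch on u1: set u1 = False.
From the singleton clause (¬u3), u3 = False.
From the singleton clause (u2), u2 = True.
From the singleton clause (¬u5), u5 = False.
From the singleton clause (¬u4), u4 = False.
But (u4) is also a unit clause — contradiction.
That branch fails; take u1 = True instead.
From the singleton clause (¬u2), u2 = False.
But (u2) is also a unit clause — contradiction.
Both values of u1 lead to a conflict.

UNSATISFIABLE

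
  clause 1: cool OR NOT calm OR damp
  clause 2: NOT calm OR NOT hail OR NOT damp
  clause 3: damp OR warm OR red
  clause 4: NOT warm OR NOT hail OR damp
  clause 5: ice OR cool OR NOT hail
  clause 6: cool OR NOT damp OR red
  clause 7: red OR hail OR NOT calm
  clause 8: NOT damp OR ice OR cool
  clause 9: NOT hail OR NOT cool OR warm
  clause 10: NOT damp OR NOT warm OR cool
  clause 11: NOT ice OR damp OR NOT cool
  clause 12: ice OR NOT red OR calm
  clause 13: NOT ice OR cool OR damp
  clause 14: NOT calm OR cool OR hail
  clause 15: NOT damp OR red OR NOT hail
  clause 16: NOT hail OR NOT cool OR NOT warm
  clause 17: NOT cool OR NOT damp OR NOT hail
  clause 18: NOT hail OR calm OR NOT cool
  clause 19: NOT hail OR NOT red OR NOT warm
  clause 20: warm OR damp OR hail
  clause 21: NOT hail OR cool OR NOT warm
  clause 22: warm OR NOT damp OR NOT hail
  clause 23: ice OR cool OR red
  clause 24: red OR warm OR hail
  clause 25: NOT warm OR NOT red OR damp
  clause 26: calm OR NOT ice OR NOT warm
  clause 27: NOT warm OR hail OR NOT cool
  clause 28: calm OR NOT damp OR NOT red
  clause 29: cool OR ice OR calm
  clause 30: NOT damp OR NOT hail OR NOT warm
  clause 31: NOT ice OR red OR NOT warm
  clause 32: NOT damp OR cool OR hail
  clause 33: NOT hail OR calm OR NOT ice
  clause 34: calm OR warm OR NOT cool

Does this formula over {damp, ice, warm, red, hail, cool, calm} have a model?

Satisfiable

Case cool = true:
Case hail = false:
The clause (NOT warm) is unit, so warm = false.
The clause (damp) is unit, so damp = true.
The clause (red) is unit, so red = true.
The clause (calm) is unit, so calm = true.
No clause remains; ice is free.
A satisfying assignment: damp=true; ice=false; warm=false; red=true; hail=false; cool=true; calm=true.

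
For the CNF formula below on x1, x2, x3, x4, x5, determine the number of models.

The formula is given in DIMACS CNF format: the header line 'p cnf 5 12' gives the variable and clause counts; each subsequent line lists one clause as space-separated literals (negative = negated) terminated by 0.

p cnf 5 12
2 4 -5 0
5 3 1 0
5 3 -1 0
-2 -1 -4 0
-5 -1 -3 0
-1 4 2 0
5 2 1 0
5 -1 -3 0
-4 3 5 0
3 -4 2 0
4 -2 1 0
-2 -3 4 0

5

There are 2^5 = 32 truth assignments over (x1, x2, x3, x4, x5).
Split on x5. With x5 = True, the clauses containing x5 are satisfied and ¬x5 drops from the rest; 4 of the 2^4 = 16 assignments to the other variables satisfy what remains.
With x5 = False, by the same count on the reduced clause set, 1 assignment works.
(One model: x1=F, x2=F, x3=T, x4=T, x5=T.)
Total: 4 + 1 = 5.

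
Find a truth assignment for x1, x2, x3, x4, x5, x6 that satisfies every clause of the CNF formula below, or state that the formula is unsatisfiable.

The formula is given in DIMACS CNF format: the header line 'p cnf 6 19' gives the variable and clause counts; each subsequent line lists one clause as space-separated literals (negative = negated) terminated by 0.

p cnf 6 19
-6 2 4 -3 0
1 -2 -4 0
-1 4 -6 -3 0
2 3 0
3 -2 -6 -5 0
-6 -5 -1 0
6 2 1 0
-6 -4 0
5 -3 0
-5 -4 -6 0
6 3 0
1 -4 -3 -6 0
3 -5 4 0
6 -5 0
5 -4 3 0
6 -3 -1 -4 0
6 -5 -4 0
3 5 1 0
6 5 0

x1=False; x2=True; x3=True; x4=False; x5=True; x6=True

Branch on x2: set x2 = True.
Branch on x1: set x1 = False.
Unit clause (¬x4) forces x4 = False.
Branch on x5: set x5 = True.
Unit clause (x3) forces x3 = True.
Unit clause (x6) forces x6 = True.
This assignment satisfies each clause.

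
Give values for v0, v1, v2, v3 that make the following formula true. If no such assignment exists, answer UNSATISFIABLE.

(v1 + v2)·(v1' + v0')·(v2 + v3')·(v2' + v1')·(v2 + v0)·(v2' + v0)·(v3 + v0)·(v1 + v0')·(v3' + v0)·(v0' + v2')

Suppose v1 = 1.
(v0') alone gives v0 = 0.
(v2') alone gives v2 = 0.
That conflicts with the unit clause (v2).
So v1 must be the other value — set v1 = 0.
(v2) alone gives v2 = 1.
(v0) alone gives v0 = 1.
That conflicts with the unit clause (v0').
Neither v1 = 1 nor v1 = 0 works.

UNSATISFIABLE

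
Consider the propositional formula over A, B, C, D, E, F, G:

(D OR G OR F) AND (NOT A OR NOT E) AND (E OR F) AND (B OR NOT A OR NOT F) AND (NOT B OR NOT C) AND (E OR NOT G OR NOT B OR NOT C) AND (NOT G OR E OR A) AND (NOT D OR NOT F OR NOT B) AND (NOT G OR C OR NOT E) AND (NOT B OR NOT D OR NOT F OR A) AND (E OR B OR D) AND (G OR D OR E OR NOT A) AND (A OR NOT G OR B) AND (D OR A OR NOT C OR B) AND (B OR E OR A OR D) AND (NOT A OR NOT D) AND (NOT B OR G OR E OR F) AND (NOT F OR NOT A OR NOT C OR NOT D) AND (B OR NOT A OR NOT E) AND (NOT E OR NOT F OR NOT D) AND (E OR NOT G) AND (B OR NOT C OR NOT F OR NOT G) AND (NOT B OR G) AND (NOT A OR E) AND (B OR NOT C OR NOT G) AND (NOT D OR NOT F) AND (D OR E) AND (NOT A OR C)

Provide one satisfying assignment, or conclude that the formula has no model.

A ↦ false; B ↦ false; C ↦ true; D ↦ true; E ↦ true; F ↦ false; G ↦ false

Try A = false.
Try E = true.
Try B = false.
(NOT G) alone gives G = false.
Try D = true.
(NOT F) alone gives F = false.
All clauses hold; C can take either value.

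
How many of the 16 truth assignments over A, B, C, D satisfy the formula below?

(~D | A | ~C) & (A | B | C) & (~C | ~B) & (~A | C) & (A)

There are 2^4 = 16 truth assignments over (A, B, C, D).
Check each against the 5 clauses (columns in the order A, B, C, D):
  F F F F  ✗ fails (A | B | C)
  F F F T  ✗ fails (A | B | C)
  F F T F  ✗ fails (A)
  F F T T  ✗ fails (~D | A | ~C)
  F T F F  ✗ fails (A)
  F T F T  ✗ fails (A)
  F T T F  ✗ fails (~C | ~B)
  F T T T  ✗ fails (~D | A | ~C)
  T F F F  ✗ fails (~A | C)
  T F F T  ✗ fails (~A | C)
  T F T F  ✓ satisfies all
  T F T T  ✓ satisfies all
  T T F F  ✗ fails (~A | C)
  T T F T  ✗ fails (~A | C)
  T T T F  ✗ fails (~C | ~B)
  T T T T  ✗ fails (~C | ~B)
2 of the 16 rows are models.

2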